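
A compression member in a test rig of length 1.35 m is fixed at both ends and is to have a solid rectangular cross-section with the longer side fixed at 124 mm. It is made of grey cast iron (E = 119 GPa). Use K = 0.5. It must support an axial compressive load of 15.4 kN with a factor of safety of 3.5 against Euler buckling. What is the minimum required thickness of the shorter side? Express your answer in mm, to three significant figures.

b ≈ 12.6 mm

Required P_cr = n·P = 3.5 × 15.4 = 53.90 kN
L_e = K·L = 0.5 × 1.35 = 0.6750 m
Required I = P_cr·L_e²/(π²E) = 5.390×10^4 × 0.6750² / (π² × 1.19×10^11) = 2.091×10^-8 m⁴
I_req = 2.091×10^4 mm⁴
Rectangle, weak axis: I_min = h·b³/12 with h = 124 mm fixed  ⇒  b = (12I/h)^(1/3) = 12.6 mm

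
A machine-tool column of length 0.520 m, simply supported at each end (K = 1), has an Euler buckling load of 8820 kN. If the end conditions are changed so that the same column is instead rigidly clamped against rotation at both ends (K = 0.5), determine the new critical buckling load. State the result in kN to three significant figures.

P_cr ∝ 1/K², so P_cr,new = P_cr,old × (K_old/K_new)² = 8820 × (1/0.5)²
= 8820 × 4.000 = 35300 kN

P_cr ≈ 35300 kN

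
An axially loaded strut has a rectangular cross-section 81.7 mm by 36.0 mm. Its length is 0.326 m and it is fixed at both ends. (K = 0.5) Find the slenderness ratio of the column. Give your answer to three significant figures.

λ ≈ 15.7

Buckling occurs about the weak axis: I_min = h·b³/12 with b = 36.0 mm (the shorter side).
I_min = 81.7×36.0³/12 = 3.176×10^5 mm⁴
A = 2.941×10^3 mm²;  r_min = √(I/A) = √(3.176×10^5/2.941×10^3) = 10.39 mm
L_e = K·L = 0.5 × 0.326 m = 0.1630 m = 163.00 mm
λ = L_e / r_min = 163.00 / 10.39 = 15.7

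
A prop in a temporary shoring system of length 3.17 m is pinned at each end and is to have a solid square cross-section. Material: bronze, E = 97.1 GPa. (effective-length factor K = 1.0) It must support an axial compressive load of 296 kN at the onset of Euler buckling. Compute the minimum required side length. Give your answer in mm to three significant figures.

a ≈ 78.1 mm

L_e = K·L = 1 × 3.17 = 3.170 m
Required I = P_cr·L_e²/(π²E) = 2.960×10^5 × 3.170² / (π² × 9.71×10^10) = 3.104×10^-6 m⁴
I_req = 3.104×10^6 mm⁴
Solid square: I = a⁴/12  ⇒  a = (12I)^(1/4) = (12×3.104×10^6)^(1/4) = 78.1 mm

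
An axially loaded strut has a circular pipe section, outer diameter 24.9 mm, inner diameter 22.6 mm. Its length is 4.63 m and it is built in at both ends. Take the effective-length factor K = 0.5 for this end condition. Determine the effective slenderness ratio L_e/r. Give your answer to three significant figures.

λ ≈ 275

d_o = 24.9 mm, d_i = 22.6 mm
I = π(d_o⁴ − d_i⁴)/64 = π(24.9⁴ − 22.60⁴)/64 = 6.064×10^3 mm⁴
A = 85.80 mm²;  r_min = √(I/A) = √(6.064×10^3/85.80) = 8.407 mm
L_e = K·L = 0.5 × 4.63 m = 2.315 m = 2315.0 mm
λ = L_e / r_min = 2315.0 / 8.407 = 275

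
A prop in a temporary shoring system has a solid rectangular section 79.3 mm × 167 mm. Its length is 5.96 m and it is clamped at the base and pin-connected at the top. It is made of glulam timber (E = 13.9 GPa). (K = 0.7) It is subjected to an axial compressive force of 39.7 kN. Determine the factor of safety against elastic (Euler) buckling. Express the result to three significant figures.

n ≈ 1.38

Buckling occurs about the weak axis: I_min = h·b³/12 with b = 79.3 mm (the shorter side).
I_min = 167×79.3³/12 = 6.940×10^6 mm⁴
I = 6.940×10^6 mm⁴ = 6.940×10^-6 m⁴
Effective length L_e = K·L = 0.7 × 5.96 = 4.172 m
P_cr = π²EI / L_e² = π² × 13.9×10⁹ × 6.940×10^-6 / 4.172² = 5.470×10^4 N
Factor of safety n = P_cr / P = 54.699 / 39.7 = 1.38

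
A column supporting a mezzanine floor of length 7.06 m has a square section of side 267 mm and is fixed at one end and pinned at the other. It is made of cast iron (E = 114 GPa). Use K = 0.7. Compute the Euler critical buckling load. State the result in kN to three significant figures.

P_cr ≈ 19500 kN

I = a⁴/12 = 267⁴/12 = 4.235×10^8 mm⁴
I = 4.235×10^8 mm⁴ = 4.235×10^-4 m⁴
Effective length L_e = K·L = 0.7 × 7.06 = 4.942 m
P_cr = π²EI / L_e² = π² × 114×10⁹ × 4.235×10^-4 / 4.942² = 1.951×10^7 N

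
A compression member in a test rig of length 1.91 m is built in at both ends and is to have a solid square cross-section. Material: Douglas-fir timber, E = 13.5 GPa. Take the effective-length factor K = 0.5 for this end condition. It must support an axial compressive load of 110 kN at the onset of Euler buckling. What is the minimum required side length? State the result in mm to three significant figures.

L_e = K·L = 0.5 × 1.91 = 0.9550 m
Required I = P_cr·L_e²/(π²E) = 1.100×10^5 × 0.9550² / (π² × 1.35×10^10) = 7.529×10^-7 m⁴
I_req = 7.529×10^5 mm⁴
Solid square: I = a⁴/12  ⇒  a = (12I)^(1/4) = (12×7.529×10^5)^(1/4) = 54.8 mm

a ≈ 54.8 mm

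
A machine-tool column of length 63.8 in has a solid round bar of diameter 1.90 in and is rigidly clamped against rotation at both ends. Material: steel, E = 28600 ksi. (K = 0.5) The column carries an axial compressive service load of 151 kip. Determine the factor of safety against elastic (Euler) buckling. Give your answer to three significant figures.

n ≈ 1.18

I = πd⁴/64 = π×1.90⁴/64 = 0.6397 in⁴
Effective length L_e = K·L = 0.5 × 63.8 = 31.90 in
P_cr = π²EI / L_e² = π² × 28600×10³ × 0.6397 / 31.90² = 1.774×10^5 lb
Factor of safety n = P_cr / P = 177.45 / 151 = 1.18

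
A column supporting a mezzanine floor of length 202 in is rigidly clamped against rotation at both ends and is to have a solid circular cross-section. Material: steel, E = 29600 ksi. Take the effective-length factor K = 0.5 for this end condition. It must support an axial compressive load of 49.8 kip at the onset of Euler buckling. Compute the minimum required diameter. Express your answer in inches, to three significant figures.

L_e = K·L = 0.5 × 202 = 101.0 in
Required I = P_cr·L_e²/(π²E) = 4.980×10^4 × 101.0² / (π² × 2.96×10^7) = 1.739 in⁴
Solid circle: I = πd⁴/64  ⇒  d = (64I/π)^(1/4) = (64×1.739/π)^(1/4) = 2.44 in

d ≈ 2.44 in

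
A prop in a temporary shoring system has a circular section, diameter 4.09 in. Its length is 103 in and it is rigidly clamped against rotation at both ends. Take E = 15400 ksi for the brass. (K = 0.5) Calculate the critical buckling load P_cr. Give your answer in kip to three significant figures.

P_cr ≈ 787 kip

I = πd⁴/64 = π×4.09⁴/64 = 13.74 in⁴
Effective length L_e = K·L = 0.5 × 103 = 51.50 in
P_cr = π²EI / L_e² = π² × 15400×10³ × 13.74 / 51.50² = 7.872×10^5 lb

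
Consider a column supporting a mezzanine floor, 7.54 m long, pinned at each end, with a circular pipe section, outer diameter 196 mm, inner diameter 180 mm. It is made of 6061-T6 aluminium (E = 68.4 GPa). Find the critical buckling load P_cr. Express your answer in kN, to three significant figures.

P_cr ≈ 248 kN

d_o = 196 mm, d_i = 180 mm
I = π(d_o⁴ − d_i⁴)/64 = π(196⁴ − 180.0⁴)/64 = 2.091×10^7 mm⁴
I = 2.091×10^7 mm⁴ = 2.091×10^-5 m⁴
Effective length L_e = K·L = 1 × 7.54 = 7.540 m
P_cr = π²EI / L_e² = π² × 68.4×10⁹ × 2.091×10^-5 / 7.540² = 2.483×10^5 N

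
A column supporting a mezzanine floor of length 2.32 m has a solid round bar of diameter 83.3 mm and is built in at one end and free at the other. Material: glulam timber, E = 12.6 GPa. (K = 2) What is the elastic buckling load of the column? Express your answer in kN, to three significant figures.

P_cr ≈ 13.7 kN

I = πd⁴/64 = π×83.3⁴/64 = 2.363×10^6 mm⁴
I = 2.363×10^6 mm⁴ = 2.363×10^-6 m⁴
Effective length L_e = K·L = 2 × 2.32 = 4.640 m
P_cr = π²EI / L_e² = π² × 12.6×10⁹ × 2.363×10^-6 / 4.640² = 1.365×10^4 N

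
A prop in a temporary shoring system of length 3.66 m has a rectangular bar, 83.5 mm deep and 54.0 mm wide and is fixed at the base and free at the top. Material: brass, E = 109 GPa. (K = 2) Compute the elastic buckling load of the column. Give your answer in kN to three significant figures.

Buckling occurs about the weak axis: I_min = h·b³/12 with b = 54.0 mm (the shorter side).
I_min = 83.5×54.0³/12 = 1.096×10^6 mm⁴
I = 1.096×10^6 mm⁴ = 1.096×10^-6 m⁴
Effective length L_e = K·L = 2 × 3.66 = 7.320 m
P_cr = π²EI / L_e² = π² × 109×10⁹ × 1.096×10^-6 / 7.320² = 2.200×10^4 N

P_cr ≈ 22.0 kN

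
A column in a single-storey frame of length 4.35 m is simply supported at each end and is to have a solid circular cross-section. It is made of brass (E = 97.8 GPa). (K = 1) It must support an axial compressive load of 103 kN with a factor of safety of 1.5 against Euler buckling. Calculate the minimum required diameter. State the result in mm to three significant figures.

d ≈ 88.6 mm

Required P_cr = n·P = 1.5 × 103 = 154.5 kN
L_e = K·L = 1 × 4.35 = 4.350 m
Required I = P_cr·L_e²/(π²E) = 1.545×10^5 × 4.350² / (π² × 9.78×10^10) = 3.029×10^-6 m⁴
I_req = 3.029×10^6 mm⁴
Solid circle: I = πd⁴/64  ⇒  d = (64I/π)^(1/4) = (64×3.029×10^6/π)^(1/4) = 88.6 mm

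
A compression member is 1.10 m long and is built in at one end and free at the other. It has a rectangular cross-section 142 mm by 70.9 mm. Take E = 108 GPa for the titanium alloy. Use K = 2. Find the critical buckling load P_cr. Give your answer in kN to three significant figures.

P_cr ≈ 929 kN

Buckling occurs about the weak axis: I_min = h·b³/12 with b = 70.9 mm (the shorter side).
I_min = 142×70.9³/12 = 4.217×10^6 mm⁴
I = 4.217×10^6 mm⁴ = 4.217×10^-6 m⁴
Effective length L_e = K·L = 2 × 1.10 = 2.200 m
P_cr = π²EI / L_e² = π² × 108×10⁹ × 4.217×10^-6 / 2.200² = 9.288×10^5 N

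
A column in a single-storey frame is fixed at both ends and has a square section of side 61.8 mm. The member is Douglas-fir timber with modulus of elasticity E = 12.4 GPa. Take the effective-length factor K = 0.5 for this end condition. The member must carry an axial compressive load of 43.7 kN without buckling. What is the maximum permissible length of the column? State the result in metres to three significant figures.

I = a⁴/12 = 61.8⁴/12 = 1.216×10^6 mm⁴
I = 1.216×10^-6 m⁴
At the buckling limit P_cr = P = 4.370×10^4 N
From P_cr = π²EI/(K·L)²:  L = (1/K)·√(π²EI/P_cr) = (1/0.5)·√(π²×1.24×10^10×1.216×10^-6/4.370×10^4)
L = 3.69 m

L_max ≈ 3.69 m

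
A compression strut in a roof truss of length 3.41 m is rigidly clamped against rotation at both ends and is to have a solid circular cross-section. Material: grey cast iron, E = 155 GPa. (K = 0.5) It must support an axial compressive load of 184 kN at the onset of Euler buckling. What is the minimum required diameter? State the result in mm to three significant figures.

L_e = K·L = 0.5 × 3.41 = 1.705 m
Required I = P_cr·L_e²/(π²E) = 1.840×10^5 × 1.705² / (π² × 1.55×10^11) = 3.497×10^-7 m⁴
I_req = 3.497×10^5 mm⁴
Solid circle: I = πd⁴/64  ⇒  d = (64I/π)^(1/4) = (64×3.497×10^5/π)^(1/4) = 51.7 mm

d ≈ 51.7 mm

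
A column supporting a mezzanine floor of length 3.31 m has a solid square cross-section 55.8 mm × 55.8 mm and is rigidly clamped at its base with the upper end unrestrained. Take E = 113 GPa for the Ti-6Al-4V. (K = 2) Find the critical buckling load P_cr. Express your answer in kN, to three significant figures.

P_cr ≈ 20.6 kN

I = a⁴/12 = 55.8⁴/12 = 8.079×10^5 mm⁴
I = 8.079×10^5 mm⁴ = 8.079×10^-7 m⁴
Effective length L_e = K·L = 2 × 3.31 = 6.620 m
P_cr = π²EI / L_e² = π² × 113×10⁹ × 8.079×10^-7 / 6.620² = 2.056×10^4 N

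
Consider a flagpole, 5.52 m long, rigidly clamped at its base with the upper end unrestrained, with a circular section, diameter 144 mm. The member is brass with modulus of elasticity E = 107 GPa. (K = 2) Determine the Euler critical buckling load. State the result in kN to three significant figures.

P_cr ≈ 183 kN

I = πd⁴/64 = π×144⁴/64 = 2.111×10^7 mm⁴
I = 2.111×10^7 mm⁴ = 2.111×10^-5 m⁴
Effective length L_e = K·L = 2 × 5.52 = 11.04 m
P_cr = π²EI / L_e² = π² × 107×10⁹ × 2.111×10^-5 / 11.04² = 1.829×10^5 N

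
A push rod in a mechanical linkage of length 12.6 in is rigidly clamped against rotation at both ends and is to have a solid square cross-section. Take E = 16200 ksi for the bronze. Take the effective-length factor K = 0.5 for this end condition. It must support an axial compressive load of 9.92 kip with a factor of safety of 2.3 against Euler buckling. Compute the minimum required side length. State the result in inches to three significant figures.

a ≈ 0.511 in

Required P_cr = n·P = 2.3 × 9.92 = 22.82 kip
L_e = K·L = 0.5 × 12.6 = 6.300 in
Required I = P_cr·L_e²/(π²E) = 2.282×10^4 × 6.300² / (π² × 1.62×10^7) = 5.664×10^-3 in⁴
Solid square: I = a⁴/12  ⇒  a = (12I)^(1/4) = (12×5.664×10^-3)^(1/4) = 0.511 in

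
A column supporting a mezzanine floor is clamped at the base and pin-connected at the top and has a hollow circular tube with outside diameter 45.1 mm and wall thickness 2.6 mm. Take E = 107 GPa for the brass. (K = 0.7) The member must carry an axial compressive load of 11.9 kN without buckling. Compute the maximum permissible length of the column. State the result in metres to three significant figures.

Inner diameter d_i = 45.1 − 2×2.6 = 39.90 mm
I = π(d_o⁴ − d_i⁴)/64 = π(45.1⁴ − 39.90⁴)/64 = 7.867×10^4 mm⁴
I = 7.867×10^-8 m⁴
At the buckling limit P_cr = P = 1.190×10^4 N
From P_cr = π²EI/(K·L)²:  L = (1/K)·√(π²EI/P_cr) = (1/0.7)·√(π²×1.07×10^11×7.867×10^-8/1.190×10^4)
L = 3.77 m

L_max ≈ 3.77 m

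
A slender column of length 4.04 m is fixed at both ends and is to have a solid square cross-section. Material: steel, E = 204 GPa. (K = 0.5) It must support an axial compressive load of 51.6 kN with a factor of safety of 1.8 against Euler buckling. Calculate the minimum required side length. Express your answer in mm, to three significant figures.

Required P_cr = n·P = 1.8 × 51.6 = 92.88 kN
L_e = K·L = 0.5 × 4.04 = 2.020 m
Required I = P_cr·L_e²/(π²E) = 9.288×10^4 × 2.020² / (π² × 2.04×10^11) = 1.882×10^-7 m⁴
I_req = 1.882×10^5 mm⁴
Solid square: I = a⁴/12  ⇒  a = (12I)^(1/4) = (12×1.882×10^5)^(1/4) = 38.8 mm

a ≈ 38.8 mm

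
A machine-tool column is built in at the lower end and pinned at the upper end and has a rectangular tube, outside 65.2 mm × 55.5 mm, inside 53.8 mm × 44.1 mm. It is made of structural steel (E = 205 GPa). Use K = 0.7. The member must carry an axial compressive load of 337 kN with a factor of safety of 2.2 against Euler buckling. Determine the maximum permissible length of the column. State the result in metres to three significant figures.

Weak-axis I_min = (h_o·b_o³ − h_i·b_i³)/12 with b_o = 55.5, b_i = 44.10 mm (shorter outer/inner sides).
I_min = (65.2×55.5³ − 53.80×44.10³)/12 = 5.443×10^5 mm⁴
I = 5.443×10^-7 m⁴
Required critical load P_cr = n·P = 2.2 × 337 = 741.4 kN = 7.414×10^5 N
From P_cr = π²EI/(K·L)²:  L = (1/K)·√(π²EI/P_cr) = (1/0.7)·√(π²×2.05×10^11×5.443×10^-7/7.414×10^5)
L = 1.74 m

L_max ≈ 1.74 m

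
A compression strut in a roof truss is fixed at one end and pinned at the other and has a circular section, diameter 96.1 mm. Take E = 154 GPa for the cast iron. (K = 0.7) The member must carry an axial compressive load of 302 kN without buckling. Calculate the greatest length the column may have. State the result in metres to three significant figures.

L_max ≈ 6.56 m

I = πd⁴/64 = π×96.1⁴/64 = 4.187×10^6 mm⁴
I = 4.187×10^-6 m⁴
At the buckling limit P_cr = P = 3.020×10^5 N
From P_cr = π²EI/(K·L)²:  L = (1/K)·√(π²EI/P_cr) = (1/0.7)·√(π²×1.54×10^11×4.187×10^-6/3.020×10^5)
L = 6.56 m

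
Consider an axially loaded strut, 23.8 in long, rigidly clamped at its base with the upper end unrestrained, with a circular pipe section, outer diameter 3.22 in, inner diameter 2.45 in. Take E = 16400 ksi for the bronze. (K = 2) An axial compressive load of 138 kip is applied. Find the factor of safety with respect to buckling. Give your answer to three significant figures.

n ≈ 1.82

d_o = 3.22 in, d_i = 2.45 in
I = π(d_o⁴ − d_i⁴)/64 = π(3.22⁴ − 2.450⁴)/64 = 3.508 in⁴
Effective length L_e = K·L = 2 × 23.8 = 47.60 in
P_cr = π²EI / L_e² = π² × 16400×10³ × 3.508 / 47.60² = 2.506×10^5 lb
Factor of safety n = P_cr / P = 250.64 / 138 = 1.82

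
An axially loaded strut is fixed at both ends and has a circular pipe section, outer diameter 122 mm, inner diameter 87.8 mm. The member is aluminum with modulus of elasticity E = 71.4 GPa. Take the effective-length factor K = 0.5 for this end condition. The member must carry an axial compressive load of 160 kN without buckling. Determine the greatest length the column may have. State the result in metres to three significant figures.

L_max ≈ 11.8 m

d_o = 122 mm, d_i = 87.8 mm
I = π(d_o⁴ − d_i⁴)/64 = π(122⁴ − 87.80⁴)/64 = 7.957×10^6 mm⁴
I = 7.957×10^-6 m⁴
At the buckling limit P_cr = P = 1.600×10^5 N
From P_cr = π²EI/(K·L)²:  L = (1/K)·√(π²EI/P_cr) = (1/0.5)·√(π²×7.14×10^10×7.957×10^-6/1.600×10^5)
L = 11.8 m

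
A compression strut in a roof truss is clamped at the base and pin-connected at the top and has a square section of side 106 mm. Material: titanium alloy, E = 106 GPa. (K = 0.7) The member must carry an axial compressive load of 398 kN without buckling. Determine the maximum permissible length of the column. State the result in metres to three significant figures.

I = a⁴/12 = 106⁴/12 = 1.052×10^7 mm⁴
I = 1.052×10^-5 m⁴
At the buckling limit P_cr = P = 3.980×10^5 N
From P_cr = π²EI/(K·L)²:  L = (1/K)·√(π²EI/P_cr) = (1/0.7)·√(π²×1.06×10^11×1.052×10^-5/3.980×10^5)
L = 7.51 m

L_max ≈ 7.51 m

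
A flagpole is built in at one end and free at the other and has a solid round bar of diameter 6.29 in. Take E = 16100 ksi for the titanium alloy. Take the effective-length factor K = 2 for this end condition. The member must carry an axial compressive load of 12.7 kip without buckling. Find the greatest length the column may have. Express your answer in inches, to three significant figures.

I = πd⁴/64 = π×6.29⁴/64 = 76.84 in⁴
At the buckling limit P_cr = P = 1.270×10^4 lb
From P_cr = π²EI/(K·L)²:  L = (1/K)·√(π²EI/P_cr) = (1/2)·√(π²×1.61×10^7×76.84/1.270×10^4)
L = 490 in

L_max ≈ 490 in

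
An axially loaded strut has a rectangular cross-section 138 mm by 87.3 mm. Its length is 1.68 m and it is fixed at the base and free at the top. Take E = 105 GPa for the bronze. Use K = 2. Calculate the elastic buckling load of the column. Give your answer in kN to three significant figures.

P_cr ≈ 702 kN

Buckling occurs about the weak axis: I_min = h·b³/12 with b = 87.3 mm (the shorter side).
I_min = 138×87.3³/12 = 7.651×10^6 mm⁴
I = 7.651×10^6 mm⁴ = 7.651×10^-6 m⁴
Effective length L_e = K·L = 2 × 1.68 = 3.360 m
P_cr = π²EI / L_e² = π² × 105×10⁹ × 7.651×10^-6 / 3.360² = 7.023×10^5 N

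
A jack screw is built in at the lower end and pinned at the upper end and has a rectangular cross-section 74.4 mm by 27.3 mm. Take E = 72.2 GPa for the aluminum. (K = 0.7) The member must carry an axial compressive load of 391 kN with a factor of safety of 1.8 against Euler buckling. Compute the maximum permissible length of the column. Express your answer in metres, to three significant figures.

Buckling occurs about the weak axis: I_min = h·b³/12 with b = 27.3 mm (the shorter side).
I_min = 74.4×27.3³/12 = 1.261×10^5 mm⁴
I = 1.261×10^-7 m⁴
Required critical load P_cr = n·P = 1.8 × 391 = 703.8 kN = 7.038×10^5 N
From P_cr = π²EI/(K·L)²:  L = (1/K)·√(π²EI/P_cr) = (1/0.7)·√(π²×7.22×10^10×1.261×10^-7/7.038×10^5)
L = 0.511 m

L_max ≈ 0.511 m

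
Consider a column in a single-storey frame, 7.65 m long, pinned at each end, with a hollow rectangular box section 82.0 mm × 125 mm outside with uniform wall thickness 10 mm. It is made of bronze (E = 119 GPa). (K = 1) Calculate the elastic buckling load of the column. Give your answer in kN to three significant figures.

P_cr ≈ 73.4 kN

Inner dimensions: h_i = 125 − 2×10 = 105.0 mm, b_i = 82.0 − 2×10 = 62.00 mm
Weak-axis I_min = (h_o·b_o³ − h_i·b_i³)/12 with b_o = 82.0, b_i = 62.00 mm (shorter outer/inner sides).
I_min = (125×82.0³ − 105.0×62.00³)/12 = 3.658×10^6 mm⁴
I = 3.658×10^6 mm⁴ = 3.658×10^-6 m⁴
Effective length L_e = K·L = 1 × 7.65 = 7.650 m
P_cr = π²EI / L_e² = π² × 119×10⁹ × 3.658×10^-6 / 7.650² = 7.341×10^4 N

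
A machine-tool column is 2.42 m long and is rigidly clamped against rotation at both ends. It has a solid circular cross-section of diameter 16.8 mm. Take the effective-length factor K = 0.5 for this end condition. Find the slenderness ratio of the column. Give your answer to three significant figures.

For a solid circle r = d/4 = 16.8/4 = 4.200 mm
L_e = K·L = 0.5 × 2.42 m = 1.210 m = 1210.0 mm
λ = L_e / r_min = 1210.0 / 4.200 = 288

λ ≈ 288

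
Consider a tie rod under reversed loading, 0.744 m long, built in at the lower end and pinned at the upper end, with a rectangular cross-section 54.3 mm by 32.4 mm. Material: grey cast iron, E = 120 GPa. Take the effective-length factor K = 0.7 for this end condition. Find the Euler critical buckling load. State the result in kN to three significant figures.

P_cr ≈ 672 kN

Buckling occurs about the weak axis: I_min = h·b³/12 with b = 32.4 mm (the shorter side).
I_min = 54.3×32.4³/12 = 1.539×10^5 mm⁴
I = 1.539×10^5 mm⁴ = 1.539×10^-7 m⁴
Effective length L_e = K·L = 0.7 × 0.744 = 0.5208 m
P_cr = π²EI / L_e² = π² × 120×10⁹ × 1.539×10^-7 / 0.5208² = 6.720×10^5 N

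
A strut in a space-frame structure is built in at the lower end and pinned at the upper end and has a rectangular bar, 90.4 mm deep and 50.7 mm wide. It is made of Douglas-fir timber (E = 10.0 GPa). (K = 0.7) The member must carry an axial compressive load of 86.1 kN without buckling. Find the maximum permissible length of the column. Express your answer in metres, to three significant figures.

L_max ≈ 1.52 m

Buckling occurs about the weak axis: I_min = h·b³/12 with b = 50.7 mm (the shorter side).
I_min = 90.4×50.7³/12 = 9.818×10^5 mm⁴
I = 9.818×10^-7 m⁴
At the buckling limit P_cr = P = 8.610×10^4 N
From P_cr = π²EI/(K·L)²:  L = (1/K)·√(π²EI/P_cr) = (1/0.7)·√(π²×1.00×10^10×9.818×10^-7/8.610×10^4)
L = 1.52 m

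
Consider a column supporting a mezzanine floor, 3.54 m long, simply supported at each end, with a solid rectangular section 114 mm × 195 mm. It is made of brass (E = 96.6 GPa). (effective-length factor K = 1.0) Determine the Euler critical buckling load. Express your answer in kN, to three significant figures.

P_cr ≈ 1830 kN

Buckling occurs about the weak axis: I_min = h·b³/12 with b = 114 mm (the shorter side).
I_min = 195×114³/12 = 2.408×10^7 mm⁴
I = 2.408×10^7 mm⁴ = 2.408×10^-5 m⁴
Effective length L_e = K·L = 1 × 3.54 = 3.540 m
P_cr = π²EI / L_e² = π² × 96.6×10⁹ × 2.408×10^-5 / 3.540² = 1.832×10^6 N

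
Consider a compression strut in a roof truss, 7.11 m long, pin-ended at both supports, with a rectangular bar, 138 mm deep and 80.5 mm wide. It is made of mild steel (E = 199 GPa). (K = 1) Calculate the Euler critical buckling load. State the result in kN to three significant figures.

P_cr ≈ 233 kN

Buckling occurs about the weak axis: I_min = h·b³/12 with b = 80.5 mm (the shorter side).
I_min = 138×80.5³/12 = 5.999×10^6 mm⁴
I = 5.999×10^6 mm⁴ = 5.999×10^-6 m⁴
Effective length L_e = K·L = 1 × 7.11 = 7.110 m
P_cr = π²EI / L_e² = π² × 199×10⁹ × 5.999×10^-6 / 7.110² = 2.331×10^5 N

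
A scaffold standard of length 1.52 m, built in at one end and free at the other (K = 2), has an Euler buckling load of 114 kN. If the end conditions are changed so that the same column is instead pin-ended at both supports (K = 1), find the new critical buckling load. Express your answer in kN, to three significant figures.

P_cr ∝ 1/K², so P_cr,new = P_cr,old × (K_old/K_new)² = 114 × (2/1)²
= 114 × 4.000 = 456 kN

P_cr ≈ 456 kN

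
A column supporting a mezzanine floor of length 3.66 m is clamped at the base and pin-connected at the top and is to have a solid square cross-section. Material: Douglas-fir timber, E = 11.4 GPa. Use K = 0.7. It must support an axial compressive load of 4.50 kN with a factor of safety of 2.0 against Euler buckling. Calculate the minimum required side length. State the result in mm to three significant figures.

a ≈ 50.1 mm

Required P_cr = n·P = 2.0 × 4.50 = 9.000 kN
L_e = K·L = 0.7 × 3.66 = 2.562 m
Required I = P_cr·L_e²/(π²E) = 9.000×10^3 × 2.562² / (π² × 1.14×10^10) = 5.250×10^-7 m⁴
I_req = 5.250×10^5 mm⁴
Solid square: I = a⁴/12  ⇒  a = (12I)^(1/4) = (12×5.250×10^5)^(1/4) = 50.1 mm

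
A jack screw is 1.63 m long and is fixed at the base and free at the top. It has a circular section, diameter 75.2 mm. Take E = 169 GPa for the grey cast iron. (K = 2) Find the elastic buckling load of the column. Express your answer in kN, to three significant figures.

I = πd⁴/64 = π×75.2⁴/64 = 1.570×10^6 mm⁴
I = 1.570×10^6 mm⁴ = 1.570×10^-6 m⁴
Effective length L_e = K·L = 2 × 1.63 = 3.260 m
P_cr = π²EI / L_e² = π² × 169×10⁹ × 1.570×10^-6 / 3.260² = 2.464×10^5 N

P_cr ≈ 246 kN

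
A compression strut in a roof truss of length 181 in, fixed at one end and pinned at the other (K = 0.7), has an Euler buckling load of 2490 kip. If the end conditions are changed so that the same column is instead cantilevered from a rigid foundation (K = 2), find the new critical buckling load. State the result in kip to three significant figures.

P_cr ∝ 1/K², so P_cr,new = P_cr,old × (K_old/K_new)² = 2490 × (0.7/2)²
= 2490 × 0.1225 = 305 kip

P_cr ≈ 305 kip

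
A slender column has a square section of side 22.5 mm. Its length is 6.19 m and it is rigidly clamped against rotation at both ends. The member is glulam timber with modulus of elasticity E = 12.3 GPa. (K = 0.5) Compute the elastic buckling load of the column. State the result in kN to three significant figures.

P_cr ≈ 0.271 kN

I = a⁴/12 = 22.5⁴/12 = 2.136×10^4 mm⁴
I = 2.136×10^4 mm⁴ = 2.136×10^-8 m⁴
Effective length L_e = K·L = 0.5 × 6.19 = 3.095 m
P_cr = π²EI / L_e² = π² × 12.3×10⁹ × 2.136×10^-8 / 3.095² = 270.7 N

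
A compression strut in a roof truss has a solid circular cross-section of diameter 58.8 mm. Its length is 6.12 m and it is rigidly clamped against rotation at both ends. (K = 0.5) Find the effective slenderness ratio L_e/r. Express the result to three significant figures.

For a solid circle r = d/4 = 58.8/4 = 14.70 mm
L_e = K·L = 0.5 × 6.12 m = 3.060 m = 3060.0 mm
λ = L_e / r_min = 3060.0 / 14.70 = 208

λ ≈ 208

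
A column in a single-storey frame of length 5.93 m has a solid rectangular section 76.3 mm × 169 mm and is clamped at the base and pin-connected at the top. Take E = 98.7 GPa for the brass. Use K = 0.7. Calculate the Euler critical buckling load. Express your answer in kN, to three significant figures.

Buckling occurs about the weak axis: I_min = h·b³/12 with b = 76.3 mm (the shorter side).
I_min = 169×76.3³/12 = 6.256×10^6 mm⁴
I = 6.256×10^6 mm⁴ = 6.256×10^-6 m⁴
Effective length L_e = K·L = 0.7 × 5.93 = 4.151 m
P_cr = π²EI / L_e² = π² × 98.7×10⁹ × 6.256×10^-6 / 4.151² = 3.537×10^5 N

P_cr ≈ 354 kN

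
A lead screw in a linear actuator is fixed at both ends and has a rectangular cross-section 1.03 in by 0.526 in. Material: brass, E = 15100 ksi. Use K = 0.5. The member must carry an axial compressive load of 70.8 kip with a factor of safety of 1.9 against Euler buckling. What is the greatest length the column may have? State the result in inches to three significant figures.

L_max ≈ 7.44 in

Buckling occurs about the weak axis: I_min = h·b³/12 with b = 0.526 in (the shorter side).
I_min = 1.03×0.526³/12 = 1.249×10^-2 in⁴
Required critical load P_cr = n·P = 1.9 × 70.8 = 134.5 kip = 1.345×10^5 lb
From P_cr = π²EI/(K·L)²:  L = (1/K)·√(π²EI/P_cr) = (1/0.5)·√(π²×1.51×10^7×1.249×10^-2/1.345×10^5)
L = 7.44 in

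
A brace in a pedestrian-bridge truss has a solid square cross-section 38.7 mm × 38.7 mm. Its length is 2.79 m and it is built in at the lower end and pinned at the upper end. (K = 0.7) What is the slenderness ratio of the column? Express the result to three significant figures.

For a square r = a/√12 = 38.7/√12 = 11.17 mm
L_e = K·L = 0.7 × 2.79 m = 1.953 m = 1953.0 mm
λ = L_e / r_min = 1953.0 / 11.17 = 175

λ ≈ 175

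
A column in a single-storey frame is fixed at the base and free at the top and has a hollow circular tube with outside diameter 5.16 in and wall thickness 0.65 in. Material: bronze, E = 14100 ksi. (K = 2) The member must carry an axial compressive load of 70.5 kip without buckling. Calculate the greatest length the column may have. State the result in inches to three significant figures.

L_max ≈ 109 in

Inner diameter d_i = 5.16 − 2×0.65 = 3.860 in
I = π(d_o⁴ − d_i⁴)/64 = π(5.16⁴ − 3.860⁴)/64 = 23.90 in⁴
At the buckling limit P_cr = P = 7.050×10^4 lb
From P_cr = π²EI/(K·L)²:  L = (1/K)·√(π²EI/P_cr) = (1/2)·√(π²×1.41×10^7×23.90/7.050×10^4)
L = 109 in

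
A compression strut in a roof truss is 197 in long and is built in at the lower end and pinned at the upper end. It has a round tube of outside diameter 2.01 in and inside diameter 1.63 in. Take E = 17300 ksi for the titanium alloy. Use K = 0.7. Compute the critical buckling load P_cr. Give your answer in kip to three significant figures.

P_cr ≈ 4.08 kip

d_o = 2.01 in, d_i = 1.63 in
I = π(d_o⁴ − d_i⁴)/64 = π(2.01⁴ − 1.630⁴)/64 = 0.4547 in⁴
Effective length L_e = K·L = 0.7 × 197 = 137.9 in
P_cr = π²EI / L_e² = π² × 17300×10³ × 0.4547 / 137.9² = 4.083×10^3 lb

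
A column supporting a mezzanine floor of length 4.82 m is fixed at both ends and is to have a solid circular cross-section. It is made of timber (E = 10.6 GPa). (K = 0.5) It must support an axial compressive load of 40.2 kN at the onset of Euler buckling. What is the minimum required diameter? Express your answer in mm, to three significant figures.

d ≈ 82.1 mm

L_e = K·L = 0.5 × 4.82 = 2.410 m
Required I = P_cr·L_e²/(π²E) = 4.020×10^4 × 2.410² / (π² × 1.06×10^10) = 2.232×10^-6 m⁴
I_req = 2.232×10^6 mm⁴
Solid circle: I = πd⁴/64  ⇒  d = (64I/π)^(1/4) = (64×2.232×10^6/π)^(1/4) = 82.1 mm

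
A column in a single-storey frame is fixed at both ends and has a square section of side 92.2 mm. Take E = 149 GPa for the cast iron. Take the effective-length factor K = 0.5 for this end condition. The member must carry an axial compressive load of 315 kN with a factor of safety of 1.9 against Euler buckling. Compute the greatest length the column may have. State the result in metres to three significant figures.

L_max ≈ 7.69 m

I = a⁴/12 = 92.2⁴/12 = 6.022×10^6 mm⁴
I = 6.022×10^-6 m⁴
Required critical load P_cr = n·P = 1.9 × 315 = 598.5 kN = 5.985×10^5 N
From P_cr = π²EI/(K·L)²:  L = (1/K)·√(π²EI/P_cr) = (1/0.5)·√(π²×1.49×10^11×6.022×10^-6/5.985×10^5)
L = 7.69 m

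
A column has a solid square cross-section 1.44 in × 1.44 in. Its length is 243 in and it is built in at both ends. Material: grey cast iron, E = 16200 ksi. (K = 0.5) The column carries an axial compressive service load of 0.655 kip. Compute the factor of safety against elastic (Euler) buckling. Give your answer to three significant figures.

I = a⁴/12 = 1.44⁴/12 = 0.3583 in⁴
Effective length L_e = K·L = 0.5 × 243 = 121.5 in
P_cr = π²EI / L_e² = π² × 16200×10³ × 0.3583 / 121.5² = 3.881×10^3 lb
Factor of safety n = P_cr / P = 3.8809 / 0.655 = 5.93

n ≈ 5.93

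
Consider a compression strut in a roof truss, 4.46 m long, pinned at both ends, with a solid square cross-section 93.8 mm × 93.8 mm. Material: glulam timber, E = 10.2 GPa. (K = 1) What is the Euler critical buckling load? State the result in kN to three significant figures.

I = a⁴/12 = 93.8⁴/12 = 6.451×10^6 mm⁴
I = 6.451×10^6 mm⁴ = 6.451×10^-6 m⁴
Effective length L_e = K·L = 1 × 4.46 = 4.460 m
P_cr = π²EI / L_e² = π² × 10.2×10⁹ × 6.451×10^-6 / 4.460² = 3.265×10^4 N

P_cr ≈ 32.6 kN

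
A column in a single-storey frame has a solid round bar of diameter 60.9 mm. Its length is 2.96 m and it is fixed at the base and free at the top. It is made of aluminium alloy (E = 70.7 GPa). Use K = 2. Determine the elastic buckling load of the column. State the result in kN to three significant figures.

I = πd⁴/64 = π×60.9⁴/64 = 6.752×10^5 mm⁴
I = 6.752×10^5 mm⁴ = 6.752×10^-7 m⁴
Effective length L_e = K·L = 2 × 2.96 = 5.920 m
P_cr = π²EI / L_e² = π² × 70.7×10⁹ × 6.752×10^-7 / 5.920² = 1.344×10^4 N

P_cr ≈ 13.4 kN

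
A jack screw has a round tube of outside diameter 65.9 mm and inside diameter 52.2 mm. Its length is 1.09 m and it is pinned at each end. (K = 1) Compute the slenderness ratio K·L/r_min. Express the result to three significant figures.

λ ≈ 51.9

d_o = 65.9 mm, d_i = 52.2 mm
I = π(d_o⁴ − d_i⁴)/64 = π(65.9⁴ − 52.20⁴)/64 = 5.613×10^5 mm⁴
A = 1.271×10^3 mm²;  r_min = √(I/A) = √(5.613×10^5/1.271×10^3) = 21.02 mm
L_e = K·L = 1 × 1.09 m = 1.090 m = 1090.0 mm
λ = L_e / r_min = 1090.0 / 21.02 = 51.9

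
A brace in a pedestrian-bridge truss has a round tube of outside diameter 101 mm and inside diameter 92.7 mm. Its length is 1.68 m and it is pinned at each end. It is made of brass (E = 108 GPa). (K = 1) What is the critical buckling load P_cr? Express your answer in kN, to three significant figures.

d_o = 101 mm, d_i = 92.7 mm
I = π(d_o⁴ − d_i⁴)/64 = π(101⁴ − 92.70⁴)/64 = 1.483×10^6 mm⁴
I = 1.483×10^6 mm⁴ = 1.483×10^-6 m⁴
Effective length L_e = K·L = 1 × 1.68 = 1.680 m
P_cr = π²EI / L_e² = π² × 108×10⁹ × 1.483×10^-6 / 1.680² = 5.602×10^5 N

P_cr ≈ 560 kN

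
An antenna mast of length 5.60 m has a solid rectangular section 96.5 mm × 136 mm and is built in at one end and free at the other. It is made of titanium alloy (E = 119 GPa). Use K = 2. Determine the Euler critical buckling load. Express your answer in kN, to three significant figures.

P_cr ≈ 95.4 kN

Buckling occurs about the weak axis: I_min = h·b³/12 with b = 96.5 mm (the shorter side).
I_min = 136×96.5³/12 = 1.018×10^7 mm⁴
I = 1.018×10^7 mm⁴ = 1.018×10^-5 m⁴
Effective length L_e = K·L = 2 × 5.60 = 11.20 m
P_cr = π²EI / L_e² = π² × 119×10⁹ × 1.018×10^-5 / 11.20² = 9.536×10^4 N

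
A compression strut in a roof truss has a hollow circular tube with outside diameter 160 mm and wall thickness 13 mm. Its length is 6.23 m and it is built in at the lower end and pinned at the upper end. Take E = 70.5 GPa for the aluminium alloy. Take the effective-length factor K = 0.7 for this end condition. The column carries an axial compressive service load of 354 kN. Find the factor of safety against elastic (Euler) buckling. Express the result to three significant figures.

Inner diameter d_i = 160 − 2×13 = 134.0 mm
I = π(d_o⁴ − d_i⁴)/64 = π(160⁴ − 134.0⁴)/64 = 1.634×10^7 mm⁴
I = 1.634×10^7 mm⁴ = 1.634×10^-5 m⁴
Effective length L_e = K·L = 0.7 × 6.23 = 4.361 m
P_cr = π²EI / L_e² = π² × 70.5×10⁹ × 1.634×10^-5 / 4.361² = 5.979×10^5 N
Factor of safety n = P_cr / P = 597.94 / 354 = 1.69

n ≈ 1.69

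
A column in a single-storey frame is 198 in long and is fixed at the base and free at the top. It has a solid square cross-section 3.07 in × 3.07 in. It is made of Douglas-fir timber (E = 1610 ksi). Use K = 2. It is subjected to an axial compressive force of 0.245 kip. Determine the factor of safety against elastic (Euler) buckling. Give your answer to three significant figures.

I = a⁴/12 = 3.07⁴/12 = 7.402 in⁴
Effective length L_e = K·L = 2 × 198 = 396.0 in
P_cr = π²EI / L_e² = π² × 1610×10³ × 7.402 / 396.0² = 750.1 lb
Factor of safety n = P_cr / P = 0.75008 / 0.245 = 3.06

n ≈ 3.06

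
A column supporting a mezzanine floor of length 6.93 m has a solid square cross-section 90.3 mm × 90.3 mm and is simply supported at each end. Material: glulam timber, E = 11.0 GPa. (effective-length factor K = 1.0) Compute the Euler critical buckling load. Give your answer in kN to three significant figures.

I = a⁴/12 = 90.3⁴/12 = 5.541×10^6 mm⁴
I = 5.541×10^6 mm⁴ = 5.541×10^-6 m⁴
Effective length L_e = K·L = 1 × 6.93 = 6.930 m
P_cr = π²EI / L_e² = π² × 11.0×10⁹ × 5.541×10^-6 / 6.930² = 1.253×10^4 N

P_cr ≈ 12.5 kN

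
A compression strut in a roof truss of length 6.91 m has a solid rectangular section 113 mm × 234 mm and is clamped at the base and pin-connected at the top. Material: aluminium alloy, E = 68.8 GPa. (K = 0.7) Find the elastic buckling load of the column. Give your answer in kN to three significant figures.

Buckling occurs about the weak axis: I_min = h·b³/12 with b = 113 mm (the shorter side).
I_min = 234×113³/12 = 2.814×10^7 mm⁴
I = 2.814×10^7 mm⁴ = 2.814×10^-5 m⁴
Effective length L_e = K·L = 0.7 × 6.91 = 4.837 m
P_cr = π²EI / L_e² = π² × 68.8×10⁹ × 2.814×10^-5 / 4.837² = 8.166×10^5 N

P_cr ≈ 817 kN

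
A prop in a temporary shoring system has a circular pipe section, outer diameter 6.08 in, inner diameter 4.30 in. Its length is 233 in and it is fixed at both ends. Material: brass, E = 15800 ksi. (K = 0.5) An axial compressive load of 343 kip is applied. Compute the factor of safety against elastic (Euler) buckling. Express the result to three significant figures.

n ≈ 1.68

d_o = 6.08 in, d_i = 4.30 in
I = π(d_o⁴ − d_i⁴)/64 = π(6.08⁴ − 4.300⁴)/64 = 50.30 in⁴
Effective length L_e = K·L = 0.5 × 233 = 116.5 in
P_cr = π²EI / L_e² = π² × 15800×10³ × 50.30 / 116.5² = 5.779×10^5 lb
Factor of safety n = P_cr / P = 577.89 / 343 = 1.68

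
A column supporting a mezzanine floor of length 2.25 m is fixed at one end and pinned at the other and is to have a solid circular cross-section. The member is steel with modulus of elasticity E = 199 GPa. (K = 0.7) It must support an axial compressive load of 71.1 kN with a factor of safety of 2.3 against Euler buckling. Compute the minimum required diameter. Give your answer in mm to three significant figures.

d ≈ 45.3 mm

Required P_cr = n·P = 2.3 × 71.1 = 163.5 kN
L_e = K·L = 0.7 × 2.25 = 1.575 m
Required I = P_cr·L_e²/(π²E) = 1.635×10^5 × 1.575² / (π² × 1.99×10^11) = 2.065×10^-7 m⁴
I_req = 2.065×10^5 mm⁴
Solid circle: I = πd⁴/64  ⇒  d = (64I/π)^(1/4) = (64×2.065×10^5/π)^(1/4) = 45.3 mm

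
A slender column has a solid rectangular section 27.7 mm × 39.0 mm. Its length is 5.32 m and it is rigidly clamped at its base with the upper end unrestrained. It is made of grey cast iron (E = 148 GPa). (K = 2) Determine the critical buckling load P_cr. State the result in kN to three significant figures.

P_cr ≈ 0.891 kN

Buckling occurs about the weak axis: I_min = h·b³/12 with b = 27.7 mm (the shorter side).
I_min = 39.0×27.7³/12 = 6.908×10^4 mm⁴
I = 6.908×10^4 mm⁴ = 6.908×10^-8 m⁴
Effective length L_e = K·L = 2 × 5.32 = 10.64 m
P_cr = π²EI / L_e² = π² × 148×10⁹ × 6.908×10^-8 / 10.64² = 891.3 N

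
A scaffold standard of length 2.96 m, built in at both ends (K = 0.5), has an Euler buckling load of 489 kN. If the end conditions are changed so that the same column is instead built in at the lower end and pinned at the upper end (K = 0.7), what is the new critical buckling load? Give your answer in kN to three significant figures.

P_cr ∝ 1/K², so P_cr,new = P_cr,old × (K_old/K_new)² = 489 × (0.5/0.7)²
= 489 × 0.5102 = 249 kN

P_cr ≈ 249 kN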